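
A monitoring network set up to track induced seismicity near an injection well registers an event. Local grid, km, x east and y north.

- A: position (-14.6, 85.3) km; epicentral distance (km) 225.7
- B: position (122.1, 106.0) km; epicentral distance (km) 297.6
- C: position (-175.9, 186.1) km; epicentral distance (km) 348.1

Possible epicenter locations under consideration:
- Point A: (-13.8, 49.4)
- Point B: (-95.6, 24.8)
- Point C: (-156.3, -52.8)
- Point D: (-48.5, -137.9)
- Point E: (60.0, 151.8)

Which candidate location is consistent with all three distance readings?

For each candidate, compare |candidate − station| to the reported distance:
Point A: residuals A 189.8, B 150.4, C 136.1 → max 189.8 km
Point B: residuals A 124.6, B 65.2, C 167.9 → max 167.9 km
Point C: residuals A 27.8, B 22.9, C 108.4 → max 108.4 km
Point D: residuals A 0.1, B 0.0, C 0.0 → max 0.1 km
Point E: residuals A 125.8, B 220.4, C 109.7 → max 220.4 km
Only Point D has all residuals ≈ 0.

Point D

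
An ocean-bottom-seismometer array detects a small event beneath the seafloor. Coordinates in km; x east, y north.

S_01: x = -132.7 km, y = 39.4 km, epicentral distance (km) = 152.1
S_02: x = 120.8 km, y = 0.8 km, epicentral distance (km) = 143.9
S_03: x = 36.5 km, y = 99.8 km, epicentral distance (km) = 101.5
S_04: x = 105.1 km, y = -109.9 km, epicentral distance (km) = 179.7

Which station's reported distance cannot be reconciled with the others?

S_01

Solve using three stations at a time. Using S_02, S_03, S_04 (subtract circle equations pairwise → linear system) gives (x, y) ≈ (-22.2, 16.9).
Distances from that point to each station vs reported:
  S_01: calculated 112.7 vs reported 152.1 → residual 39.4 km
  S_02: calculated 143.9 vs reported 143.9 → residual 0.0 km
  S_03: calculated 101.6 vs reported 101.5 → residual 0.1 km
  S_04: calculated 179.7 vs reported 179.7 → residual 0.0 km
S_02, S_03, S_04 are mutually consistent (residuals ≈ 0); S_01 is off by 39.4 km.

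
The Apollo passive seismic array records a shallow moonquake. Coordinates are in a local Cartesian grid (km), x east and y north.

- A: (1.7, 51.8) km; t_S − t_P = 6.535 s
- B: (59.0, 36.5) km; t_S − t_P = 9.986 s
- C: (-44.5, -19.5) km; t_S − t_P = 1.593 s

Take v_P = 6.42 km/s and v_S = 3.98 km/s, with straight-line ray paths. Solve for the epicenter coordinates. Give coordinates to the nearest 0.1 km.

x ≈ -37.2 km, y ≈ -4.5 km

Distance from S−P lag: d = Δt · v_P v_S / (v_P − v_S) = Δt · (6.42·3.98)/(6.42−3.98) ≈ 10.4720·Δt.
So d_A = 68.43, d_B = 104.57, d_C = 16.68 km.
Circle about each station: (x − 1.7)² + (y − 51.8)² = 68.43²; (x − 59.0)² + (y − 36.5)² = 104.57²; (x + 44.5)² + (y + 19.5)² = 16.68².
Subtracting the A equation from the B and C equations removes the quadratic terms:
114.6 x − 30.6 y = -4125.10
-92.4 x − 142.6 y = 4078.81
Solving the 2×2 system: x ≈ -37.2, y ≈ -4.5 km.
Check against A (with the unrounded x, y): √((x − 1.7)²+(y − 51.8)²) = 68.43 ≈ 68.43 km. ✓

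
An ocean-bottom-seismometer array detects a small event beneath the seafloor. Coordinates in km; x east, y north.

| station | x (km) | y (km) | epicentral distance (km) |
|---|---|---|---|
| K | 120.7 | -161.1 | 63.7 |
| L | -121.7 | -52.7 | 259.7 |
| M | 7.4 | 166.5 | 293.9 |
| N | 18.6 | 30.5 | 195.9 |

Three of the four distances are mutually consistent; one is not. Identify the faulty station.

Solve using three stations at a time. Using K, L, M (subtract circle equations pairwise → linear system) gives (x, y) ≈ (133.9, -98.8).
Distances from that point to each station vs reported:
  K: calculated 63.7 vs reported 63.7 → residual 0.0 km
  L: calculated 259.7 vs reported 259.7 → residual 0.0 km
  M: calculated 293.9 vs reported 293.9 → residual 0.0 km
  N: calculated 173.2 vs reported 195.9 → residual 22.7 km
K, L, M are mutually consistent (residuals ≈ 0); N is off by 22.7 km.

N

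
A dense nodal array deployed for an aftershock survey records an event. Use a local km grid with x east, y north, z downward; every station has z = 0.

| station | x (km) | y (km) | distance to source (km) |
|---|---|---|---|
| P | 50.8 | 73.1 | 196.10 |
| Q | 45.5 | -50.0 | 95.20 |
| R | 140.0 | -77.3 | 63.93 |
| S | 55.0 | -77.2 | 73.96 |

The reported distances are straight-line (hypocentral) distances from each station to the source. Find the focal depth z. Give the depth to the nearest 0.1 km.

Each station gives a sphere (x−x_i)² + (y−y_i)² + z² = d_i² (stations at z=0).
Subtracting the P sphere from Q and R: z² cancels, leaving linear equations in x and y:
-10.6 x − 246.2 y = 26038.17
178.4 x − 300.8 y = 52019.21
Solving: x ≈ 105.599, y ≈ -110.307 km (keep extra digits for the depth step; rounded: 105.6, -110.3).
Then from the P sphere: z² = 196.10² − (x − 50.8)² − (y − 73.1)² with x = 105.599, y = -110.307, so z ≈ 42.593 ≈ 42.6 km.

42.6 km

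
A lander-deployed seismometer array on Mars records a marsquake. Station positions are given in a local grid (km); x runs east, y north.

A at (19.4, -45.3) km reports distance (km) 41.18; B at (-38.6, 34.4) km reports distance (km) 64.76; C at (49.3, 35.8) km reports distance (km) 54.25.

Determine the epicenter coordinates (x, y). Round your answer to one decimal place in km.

x ≈ 13.1 km, y ≈ -4.6 km

Circle about each station: (x − 19.4)² + (y + 45.3)² = 41.18²; (x + 38.6)² + (y − 34.4)² = 64.76²; (x − 49.3)² + (y − 35.8)² = 54.25².
Subtracting the A equation from the B and C equations removes the quadratic terms:
-116.0 x + 159.4 y = -2253.20
59.8 x + 162.2 y = 36.41
Solving the 2×2 system: x ≈ 13.1, y ≈ -4.6 km.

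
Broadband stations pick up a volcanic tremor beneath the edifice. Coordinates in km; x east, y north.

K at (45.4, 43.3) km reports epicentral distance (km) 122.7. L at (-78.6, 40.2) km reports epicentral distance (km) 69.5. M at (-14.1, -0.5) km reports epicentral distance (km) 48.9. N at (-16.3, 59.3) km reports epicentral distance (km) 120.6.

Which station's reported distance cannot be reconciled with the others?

Solve using three stations at a time. Using K, L, M (subtract circle equations pairwise → linear system) gives (x, y) ≈ (-56.1, -25.6).
Distances from that point to each station vs reported:
  K: calculated 122.7 vs reported 122.7 → residual 0.0 km
  L: calculated 69.6 vs reported 69.5 → residual 0.1 km
  M: calculated 49.0 vs reported 48.9 → residual 0.1 km
  N: calculated 93.8 vs reported 120.6 → residual 26.8 km
K, L, M are mutually consistent (residuals ≈ 0); N is off by 26.8 km.

N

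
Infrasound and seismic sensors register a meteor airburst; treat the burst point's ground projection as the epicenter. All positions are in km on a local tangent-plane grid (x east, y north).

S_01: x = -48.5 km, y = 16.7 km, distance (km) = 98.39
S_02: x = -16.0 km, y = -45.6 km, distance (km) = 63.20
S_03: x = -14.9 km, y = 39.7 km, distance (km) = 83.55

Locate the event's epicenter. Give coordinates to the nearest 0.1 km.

42.3 km east, -21.2 km north

Circle about each station: (x + 48.5)² + (y − 16.7)² = 98.39²; (x + 16.0)² + (y + 45.6)² = 63.20²; (x + 14.9)² + (y − 39.7)² = 83.55².
Subtracting the S_01 equation from the S_02 and S_03 equations removes the quadratic terms:
65.0 x − 124.6 y = 5390.57
67.2 x + 46.0 y = 1866.95
Solving the 2×2 system: x ≈ 42.3, y ≈ -21.2 km.
Check against S_01 (with the unrounded x, y): √((x + 48.5)²+(y − 16.7)²) = 98.39 ≈ 98.39 km. ✓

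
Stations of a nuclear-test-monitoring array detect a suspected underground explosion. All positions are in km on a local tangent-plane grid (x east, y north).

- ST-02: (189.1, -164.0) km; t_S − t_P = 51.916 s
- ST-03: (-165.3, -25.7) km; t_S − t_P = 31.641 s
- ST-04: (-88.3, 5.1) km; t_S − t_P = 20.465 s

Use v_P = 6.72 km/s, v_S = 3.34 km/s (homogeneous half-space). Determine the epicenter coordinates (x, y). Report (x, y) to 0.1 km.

-10.9 km east, 116.8 km north

Distance from S−P lag: d = Δt · v_P v_S / (v_P − v_S) = Δt · (6.72·3.34)/(6.72−3.34) ≈ 6.6405·Δt.
So d_ST-02 = 344.75, d_ST-03 = 210.11, d_ST-04 = 135.90 km.
Circle about each station: (x − 189.1)² + (y + 164.0)² = 344.75²; (x + 165.3)² + (y + 25.7)² = 210.11²; (x + 88.3)² + (y − 5.1)² = 135.90².
Subtracting pairs of circle equations eliminates x²+y² and gives linear equations (the radical axes):
-708.8 x + 276.6 y = 40036.12
-554.8 x + 338.2 y = 45551.84
Solving the 2×2 system: x ≈ -10.9, y ≈ 116.8 km.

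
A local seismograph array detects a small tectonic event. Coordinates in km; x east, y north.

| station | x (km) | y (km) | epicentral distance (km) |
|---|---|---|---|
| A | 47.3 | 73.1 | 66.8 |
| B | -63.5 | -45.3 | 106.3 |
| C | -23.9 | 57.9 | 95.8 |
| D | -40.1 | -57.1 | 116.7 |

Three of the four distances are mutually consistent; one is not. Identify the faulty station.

Solve using three stations at a time. Using A, C, D (subtract circle equations pairwise → linear system) gives (x, y) ≈ (57.3, 7.1).
Distances from that point to each station vs reported:
  A: calculated 66.7 vs reported 66.8 → residual 0.1 km
  B: calculated 131.7 vs reported 106.3 → residual 25.4 km
  C: calculated 95.7 vs reported 95.8 → residual 0.1 km
  D: calculated 116.7 vs reported 116.7 → residual 0.0 km
A, C, D are mutually consistent (residuals ≈ 0); B is off by 25.4 km.

B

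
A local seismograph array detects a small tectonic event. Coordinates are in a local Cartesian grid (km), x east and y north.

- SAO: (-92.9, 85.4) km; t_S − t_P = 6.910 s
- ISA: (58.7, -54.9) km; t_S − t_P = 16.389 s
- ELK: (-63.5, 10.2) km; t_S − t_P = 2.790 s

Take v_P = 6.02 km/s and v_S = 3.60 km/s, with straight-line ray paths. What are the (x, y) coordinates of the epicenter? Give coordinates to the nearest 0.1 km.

-57.7 km east, 34.5 km north

Distance from S−P lag: d = Δt · v_P v_S / (v_P − v_S) = Δt · (6.02·3.60)/(6.02−3.60) ≈ 8.9554·Δt.
So d_SAO = 61.88, d_ISA = 146.77, d_ELK = 24.99 km.
Circle about each station: (x + 92.9)² + (y − 85.4)² = 61.88²; (x − 58.7)² + (y + 54.9)² = 146.77²; (x + 63.5)² + (y − 10.2)² = 24.99².
Subtracting the SAO equation from the ISA and ELK equations removes the quadratic terms:
303.2 x − 280.6 y = -27176.17
58.8 x − 150.4 y = -8582.65
Solving the 2×2 system: x ≈ -57.7, y ≈ 34.5 km.
Check against SAO (with the unrounded x, y): √((x + 92.9)²+(y − 85.4)²) = 61.88 ≈ 61.88 km. ✓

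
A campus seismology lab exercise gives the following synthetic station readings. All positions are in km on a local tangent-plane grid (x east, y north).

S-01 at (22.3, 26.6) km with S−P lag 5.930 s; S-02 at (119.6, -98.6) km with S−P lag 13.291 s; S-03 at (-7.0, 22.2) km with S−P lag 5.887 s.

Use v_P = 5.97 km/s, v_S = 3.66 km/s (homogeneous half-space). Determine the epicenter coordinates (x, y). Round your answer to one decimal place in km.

Distance from S−P lag: d = Δt · v_P v_S / (v_P − v_S) = Δt · (5.97·3.66)/(5.97−3.66) ≈ 9.4590·Δt.
So d_S-01 = 56.09, d_S-02 = 125.72, d_S-03 = 55.68 km.
Circle about each station: (x − 22.3)² + (y − 26.6)² = 56.09²; (x − 119.6)² + (y + 98.6)² = 125.72²; (x + 7.0)² + (y − 22.2)² = 55.68².
Subtracting the S-01 equation from the S-02 and S-03 equations removes the quadratic terms:
194.6 x − 250.4 y = 10161.84
-58.6 x − 8.8 y = -617.18
Solving the 2×2 system: x ≈ 14.9, y ≈ -29.0 km.
Check against S-01 (with the unrounded x, y): √((x − 22.3)²+(y − 26.6)²) = 56.10 ≈ 56.09 km. ✓

(14.9, -29.0)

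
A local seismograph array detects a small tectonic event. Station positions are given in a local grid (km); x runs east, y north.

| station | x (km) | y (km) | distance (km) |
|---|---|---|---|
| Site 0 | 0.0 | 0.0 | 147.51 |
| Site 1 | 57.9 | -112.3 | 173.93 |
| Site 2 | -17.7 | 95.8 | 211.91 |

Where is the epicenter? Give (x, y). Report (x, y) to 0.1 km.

Circle about each station: x² + y² = 147.51²; (x − 57.9)² + (y + 112.3)² = 173.93²; (x + 17.7)² + (y − 95.8)² = 211.91².
Subtracting the Site 0 equation from the Site 1 and Site 2 equations removes the quadratic terms:
115.8 x − 224.6 y = 7471.26
-35.4 x + 191.6 y = -13655.72
Solving the 2×2 system: x ≈ -114.9, y ≈ -92.5 km.

-114.9 km east, -92.5 km north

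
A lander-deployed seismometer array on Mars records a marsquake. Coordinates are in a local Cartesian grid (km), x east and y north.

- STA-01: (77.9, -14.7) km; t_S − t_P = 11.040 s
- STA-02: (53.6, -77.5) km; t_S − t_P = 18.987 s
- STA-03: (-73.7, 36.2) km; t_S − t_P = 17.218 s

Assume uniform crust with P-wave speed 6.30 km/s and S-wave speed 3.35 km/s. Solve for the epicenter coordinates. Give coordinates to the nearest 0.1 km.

Distance from S−P lag: d = Δt · v_P v_S / (v_P − v_S) = Δt · (6.30·3.35)/(6.30−3.35) ≈ 7.1542·Δt.
So d_STA-01 = 78.98, d_STA-02 = 135.84, d_STA-03 = 123.18 km.
Circle about each station: (x − 77.9)² + (y + 14.7)² = 78.98²; (x − 53.6)² + (y + 77.5)² = 135.84²; (x + 73.7)² + (y − 36.2)² = 123.18².
Subtracting the STA-01 equation from the STA-02 and STA-03 equations removes the quadratic terms:
-48.6 x − 125.6 y = -9619.96
-303.2 x + 101.8 y = -8477.84
Solving the 2×2 system: x ≈ 47.5, y ≈ 58.2 km.

(47.5, 58.2)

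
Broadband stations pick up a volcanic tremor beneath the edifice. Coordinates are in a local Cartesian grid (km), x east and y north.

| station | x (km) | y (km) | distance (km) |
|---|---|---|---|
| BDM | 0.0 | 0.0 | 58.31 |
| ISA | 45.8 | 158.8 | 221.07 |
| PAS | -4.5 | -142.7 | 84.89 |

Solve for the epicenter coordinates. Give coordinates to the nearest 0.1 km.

(3.6, -58.2)

Circle about each station: x² + y² = 58.31²; (x − 45.8)² + (y − 158.8)² = 221.07²; (x + 4.5)² + (y + 142.7)² = 84.89².
Subtracting pairs of circle equations eliminates x²+y² and gives linear equations (the radical axes):
91.6 x + 317.6 y = -18156.81
-9.0 x − 285.4 y = 16577.28
Solving the 2×2 system: x ≈ 3.6, y ≈ -58.2 km.
Check against BDM (with the unrounded x, y): √(x²+y²) = 58.31 ≈ 58.31 km. ✓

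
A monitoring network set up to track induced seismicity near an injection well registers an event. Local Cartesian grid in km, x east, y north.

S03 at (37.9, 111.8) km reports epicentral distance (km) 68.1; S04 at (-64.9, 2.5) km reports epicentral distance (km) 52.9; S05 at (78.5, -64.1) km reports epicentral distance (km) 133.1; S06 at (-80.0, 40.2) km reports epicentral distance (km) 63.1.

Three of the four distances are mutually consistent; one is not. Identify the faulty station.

Solve using three stations at a time. Using S04, S05, S06 (subtract circle equations pairwise → linear system) gives (x, y) ≈ (-18.2, 27.4).
Distances from that point to each station vs reported:
  S03: calculated 101.3 vs reported 68.1 → residual 33.2 km
  S04: calculated 52.9 vs reported 52.9 → residual 0.0 km
  S05: calculated 133.1 vs reported 133.1 → residual 0.0 km
  S06: calculated 63.1 vs reported 63.1 → residual 0.0 km
S04, S05, S06 are mutually consistent (residuals ≈ 0); S03 is off by 33.2 km.

S03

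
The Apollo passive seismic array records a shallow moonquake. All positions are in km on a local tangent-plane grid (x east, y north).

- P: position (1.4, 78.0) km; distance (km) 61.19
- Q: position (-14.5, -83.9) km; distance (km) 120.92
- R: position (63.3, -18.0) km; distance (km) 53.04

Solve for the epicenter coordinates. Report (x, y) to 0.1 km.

(34.6, 26.6)

Circle about each station: (x − 1.4)² + (y − 78.0)² = 61.19²; (x + 14.5)² + (y + 83.9)² = 120.92²; (x − 63.3)² + (y + 18.0)² = 53.04².
Subtracting pairs of circle equations eliminates x²+y² and gives linear equations (the radical axes):
-31.8 x − 323.8 y = -9713.93
123.8 x − 192.0 y = -824.10
Solving the 2×2 system: x ≈ 34.6, y ≈ 26.6 km.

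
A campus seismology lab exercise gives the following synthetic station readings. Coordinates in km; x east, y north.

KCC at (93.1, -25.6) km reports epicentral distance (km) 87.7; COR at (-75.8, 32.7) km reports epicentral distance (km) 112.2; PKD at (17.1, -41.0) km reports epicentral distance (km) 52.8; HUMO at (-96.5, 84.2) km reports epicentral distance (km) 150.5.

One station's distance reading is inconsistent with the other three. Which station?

Solve using three stations at a time. Using COR, PKD, HUMO (subtract circle equations pairwise → linear system) gives (x, y) ≈ (33.8, 9.0).
Distances from that point to each station vs reported:
  KCC: calculated 68.6 vs reported 87.7 → residual 19.1 km
  COR: calculated 112.2 vs reported 112.2 → residual 0.0 km
  PKD: calculated 52.7 vs reported 52.8 → residual 0.1 km
  HUMO: calculated 150.5 vs reported 150.5 → residual 0.0 km
COR, PKD, HUMO are mutually consistent (residuals ≈ 0); KCC is off by 19.1 km.

KCC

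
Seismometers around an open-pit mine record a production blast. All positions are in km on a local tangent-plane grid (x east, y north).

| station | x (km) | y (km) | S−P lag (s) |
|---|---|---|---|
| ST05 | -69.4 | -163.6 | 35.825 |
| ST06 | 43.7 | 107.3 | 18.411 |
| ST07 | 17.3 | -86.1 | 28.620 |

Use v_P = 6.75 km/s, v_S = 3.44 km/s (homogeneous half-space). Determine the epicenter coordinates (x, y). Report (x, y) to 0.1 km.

(-83.9, 87.3)

Distance from S−P lag: d = Δt · v_P v_S / (v_P − v_S) = Δt · (6.75·3.44)/(6.75−3.44) ≈ 7.0151·Δt.
So d_ST05 = 251.32, d_ST06 = 129.16, d_ST07 = 200.77 km.
Circle about each station: (x + 69.4)² + (y + 163.6)² = 251.32²; (x − 43.7)² + (y − 107.3)² = 129.16²; (x − 17.3)² + (y + 86.1)² = 200.77².
Subtracting the ST05 equation from the ST06 and ST07 equations removes the quadratic terms:
226.2 x + 541.8 y = 28321.10
173.4 x + 155.0 y = -1015.67
Solving the 2×2 system: x ≈ -83.9, y ≈ 87.3 km.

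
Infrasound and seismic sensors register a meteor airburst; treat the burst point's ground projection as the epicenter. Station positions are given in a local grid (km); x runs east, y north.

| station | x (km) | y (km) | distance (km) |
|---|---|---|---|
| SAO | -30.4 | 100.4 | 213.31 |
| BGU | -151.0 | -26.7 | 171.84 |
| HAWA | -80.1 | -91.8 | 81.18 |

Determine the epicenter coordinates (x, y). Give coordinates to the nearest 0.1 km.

Circle about each station: (x + 30.4)² + (y − 100.4)² = 213.31²; (x + 151.0)² + (y + 26.7)² = 171.84²; (x + 80.1)² + (y + 91.8)² = 81.18².
Subtracting the SAO equation from the BGU and HAWA equations removes the quadratic terms:
-241.2 x − 254.2 y = 28481.74
-99.4 x − 384.4 y = 42749.89
Solving the 2×2 system: x ≈ -1.2, y ≈ -110.9 km.

x ≈ -1.2 km, y ≈ -110.9 km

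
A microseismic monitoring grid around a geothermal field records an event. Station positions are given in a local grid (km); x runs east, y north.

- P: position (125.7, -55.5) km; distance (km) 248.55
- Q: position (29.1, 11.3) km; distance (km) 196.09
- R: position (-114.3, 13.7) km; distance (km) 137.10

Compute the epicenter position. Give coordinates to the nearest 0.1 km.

Circle about each station: (x − 125.7)² + (y + 55.5)² = 248.55²; (x − 29.1)² + (y − 11.3)² = 196.09²; (x + 114.3)² + (y − 13.7)² = 137.10².
Subtracting pairs of circle equations eliminates x²+y² and gives linear equations (the radical axes):
-193.2 x + 133.6 y = 5419.57
-480.0 x + 138.4 y = 37352.13
Solving the 2×2 system: x ≈ -113.4, y ≈ -123.4 km.

-113.4 km east, -123.4 km north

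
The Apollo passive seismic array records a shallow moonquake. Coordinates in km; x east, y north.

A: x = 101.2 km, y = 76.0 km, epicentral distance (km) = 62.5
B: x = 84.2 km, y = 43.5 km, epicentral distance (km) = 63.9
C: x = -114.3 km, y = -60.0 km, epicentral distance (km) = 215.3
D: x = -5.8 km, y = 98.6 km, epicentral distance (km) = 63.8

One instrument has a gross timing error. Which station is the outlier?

D

Solve using three stations at a time. Using A, B, C (subtract circle equations pairwise → linear system) gives (x, y) ≈ (40.2, 89.9).
Distances from that point to each station vs reported:
  A: calculated 62.5 vs reported 62.5 → residual 0.0 km
  B: calculated 63.9 vs reported 63.9 → residual 0.0 km
  C: calculated 215.3 vs reported 215.3 → residual 0.0 km
  D: calculated 46.9 vs reported 63.8 → residual 16.9 km
A, B, C are mutually consistent (residuals ≈ 0); D is off by 16.9 km.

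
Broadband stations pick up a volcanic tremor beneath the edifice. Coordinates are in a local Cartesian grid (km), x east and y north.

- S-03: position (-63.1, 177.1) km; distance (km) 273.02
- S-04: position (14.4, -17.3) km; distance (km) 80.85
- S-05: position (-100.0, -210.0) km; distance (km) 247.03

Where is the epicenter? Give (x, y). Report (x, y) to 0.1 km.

x ≈ 88.3 km, y ≈ -50.1 km

Circle about each station: (x + 63.1)² + (y − 177.1)² = 273.02²; (x − 14.4)² + (y + 17.3)² = 80.85²; (x + 100.0)² + (y + 210.0)² = 247.03².
Subtracting pairs of circle equations eliminates x²+y² and gives linear equations (the radical axes):
155.0 x − 388.8 y = 33163.83
-73.8 x − 774.2 y = 32270.08
Solving the 2×2 system: x ≈ 88.3, y ≈ -50.1 km.
Check against S-03 (with the unrounded x, y): √((x + 63.1)²+(y − 177.1)²) = 273.02 ≈ 273.02 km. ✓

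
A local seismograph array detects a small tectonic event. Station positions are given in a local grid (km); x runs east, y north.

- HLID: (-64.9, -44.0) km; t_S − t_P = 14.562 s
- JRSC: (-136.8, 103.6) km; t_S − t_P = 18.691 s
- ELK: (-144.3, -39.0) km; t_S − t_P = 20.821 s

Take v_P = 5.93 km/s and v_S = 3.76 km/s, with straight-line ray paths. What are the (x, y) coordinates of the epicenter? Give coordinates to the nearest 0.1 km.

48.6 km east, 53.5 km north

Distance from S−P lag: d = Δt · v_P v_S / (v_P − v_S) = Δt · (5.93·3.76)/(5.93−3.76) ≈ 10.2750·Δt.
So d_HLID = 149.62, d_JRSC = 192.05, d_ELK = 213.94 km.
Circle about each station: (x + 64.9)² + (y + 44.0)² = 149.62²; (x + 136.8)² + (y − 103.6)² = 192.05²; (x + 144.3)² + (y + 39.0)² = 213.94².
Subtracting pairs of circle equations eliminates x²+y² and gives linear equations (the radical axes):
-143.8 x + 295.2 y = 8802.13
-158.8 x + 10.0 y = -7188.70
Solving the 2×2 system: x ≈ 48.6, y ≈ 53.5 km.
Check against HLID (with the unrounded x, y): √((x + 64.9)²+(y + 44.0)²) = 149.66 ≈ 149.62 km. ✓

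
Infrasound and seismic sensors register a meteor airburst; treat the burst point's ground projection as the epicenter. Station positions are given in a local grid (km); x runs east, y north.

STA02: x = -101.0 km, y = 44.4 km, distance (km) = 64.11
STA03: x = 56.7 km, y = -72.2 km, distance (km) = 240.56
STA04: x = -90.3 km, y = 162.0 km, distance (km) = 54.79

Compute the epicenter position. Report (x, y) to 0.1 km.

(-102.1, 108.5)

Circle about each station: (x + 101.0)² + (y − 44.4)² = 64.11²; (x − 56.7)² + (y + 72.2)² = 240.56²; (x + 90.3)² + (y − 162.0)² = 54.79².
Subtracting pairs of circle equations eliminates x²+y² and gives linear equations (the radical axes):
315.4 x − 233.2 y = -57503.65
21.4 x + 235.2 y = 23333.88
Solving the 2×2 system: x ≈ -102.1, y ≈ 108.5 km.
Check against STA02 (with the unrounded x, y): √((x + 101.0)²+(y − 44.4)²) = 64.11 ≈ 64.11 km. ✓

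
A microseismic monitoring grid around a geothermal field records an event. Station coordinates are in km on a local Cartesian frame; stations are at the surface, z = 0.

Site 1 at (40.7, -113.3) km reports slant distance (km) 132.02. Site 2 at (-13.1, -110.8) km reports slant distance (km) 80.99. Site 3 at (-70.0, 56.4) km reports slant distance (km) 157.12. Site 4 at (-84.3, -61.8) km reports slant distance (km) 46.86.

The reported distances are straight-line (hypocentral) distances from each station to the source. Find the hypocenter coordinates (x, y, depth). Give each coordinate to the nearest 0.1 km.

Each station gives a sphere (x−x_i)² + (y−y_i)² + z² = d_i² (stations at z=0).
Subtracting the Site 1 sphere from Site 2 and Site 3: z² cancels, leaving linear equations in x and y:
-107.6 x + 5.0 y = 8824.77
-221.4 x + 339.4 y = -13669.83
Solving: x ≈ -86.508, y ≈ -96.708 km (keep extra digits for the depth step; rounded: -86.5, -96.7).
Then from the Site 1 sphere: z² = 132.02² − (x − 40.7)² − (y + 113.3)² with x = -86.508, y = -96.708, so z ≈ 31.179 ≈ 31.2 km.

x ≈ -86.5 km, y ≈ -96.7 km, depth ≈ 31.2 km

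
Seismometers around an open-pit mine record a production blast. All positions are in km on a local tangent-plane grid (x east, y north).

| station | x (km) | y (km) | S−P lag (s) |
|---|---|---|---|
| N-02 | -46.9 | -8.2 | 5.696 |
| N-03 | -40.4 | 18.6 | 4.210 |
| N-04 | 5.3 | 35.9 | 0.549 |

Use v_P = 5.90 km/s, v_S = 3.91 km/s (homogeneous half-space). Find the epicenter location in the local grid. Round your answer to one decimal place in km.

x ≈ 7.1 km, y ≈ 29.8 km

Distance from S−P lag: d = Δt · v_P v_S / (v_P − v_S) = Δt · (5.90·3.91)/(5.90−3.91) ≈ 11.5925·Δt.
So d_N-02 = 66.03, d_N-03 = 48.80, d_N-04 = 6.36 km.
Circle about each station: (x + 46.9)² + (y + 8.2)² = 66.03²; (x + 40.4)² + (y − 18.6)² = 48.80²; (x − 5.3)² + (y − 35.9)² = 6.36².
Subtracting pairs of circle equations eliminates x²+y² and gives linear equations (the radical axes):
13.0 x + 53.6 y = 1689.79
104.4 x + 88.2 y = 3369.56
Solving the 2×2 system: x ≈ 7.1, y ≈ 29.8 km.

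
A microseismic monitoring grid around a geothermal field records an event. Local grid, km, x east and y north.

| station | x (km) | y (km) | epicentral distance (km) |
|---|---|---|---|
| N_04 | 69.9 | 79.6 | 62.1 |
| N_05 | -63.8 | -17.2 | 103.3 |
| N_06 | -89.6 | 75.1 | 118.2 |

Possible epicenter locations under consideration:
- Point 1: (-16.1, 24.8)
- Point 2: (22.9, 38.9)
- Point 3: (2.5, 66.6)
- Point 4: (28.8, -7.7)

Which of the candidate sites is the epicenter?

Point 2

For each candidate, compare |candidate − station| to the reported distance:
Point 1: residuals N_04 39.9, N_05 39.7, N_06 29.1 → max 39.9 km
Point 2: residuals N_04 0.1, N_05 0.0, N_06 0.0 → max 0.1 km
Point 3: residuals N_04 6.5, N_05 3.6, N_06 25.7 → max 25.7 km
Point 4: residuals N_04 34.4, N_05 10.2, N_06 26.3 → max 34.4 km
Only Point 2 has all residuals ≈ 0.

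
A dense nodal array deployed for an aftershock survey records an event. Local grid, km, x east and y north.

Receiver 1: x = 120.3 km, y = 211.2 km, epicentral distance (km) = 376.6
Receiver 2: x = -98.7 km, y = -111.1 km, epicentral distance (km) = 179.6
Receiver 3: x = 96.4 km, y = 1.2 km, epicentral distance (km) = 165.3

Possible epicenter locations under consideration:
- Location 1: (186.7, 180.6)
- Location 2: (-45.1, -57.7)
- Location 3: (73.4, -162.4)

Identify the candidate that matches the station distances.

For each candidate, compare |candidate − station| to the reported distance:
Location 1: residuals Receiver 1 303.5, Receiver 2 228.5, Receiver 3 35.5 → max 303.5 km
Location 2: residuals Receiver 1 60.9, Receiver 2 103.9, Receiver 3 12.0 → max 103.9 km
Location 3: residuals Receiver 1 0.1, Receiver 2 0.0, Receiver 3 0.1 → max 0.1 km
Only Location 3 has all residuals ≈ 0.

Location 3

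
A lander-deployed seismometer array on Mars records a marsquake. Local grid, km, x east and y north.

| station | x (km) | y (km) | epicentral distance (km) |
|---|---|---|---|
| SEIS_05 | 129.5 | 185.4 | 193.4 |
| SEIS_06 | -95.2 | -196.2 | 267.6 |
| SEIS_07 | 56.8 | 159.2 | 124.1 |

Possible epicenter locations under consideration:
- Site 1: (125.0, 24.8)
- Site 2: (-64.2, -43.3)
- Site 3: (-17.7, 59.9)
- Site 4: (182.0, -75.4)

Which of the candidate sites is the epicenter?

Site 3

For each candidate, compare |candidate − station| to the reported distance:
Site 1: residuals SEIS_05 32.7, SEIS_06 44.4, SEIS_07 26.6 → max 44.4 km
Site 2: residuals SEIS_05 106.3, SEIS_06 111.6, SEIS_07 111.8 → max 111.8 km
Site 3: residuals SEIS_05 0.0, SEIS_06 0.0, SEIS_07 0.0 → max 0.0 km
Site 4: residuals SEIS_05 72.6, SEIS_06 34.8, SEIS_07 141.8 → max 141.8 km
Only Site 3 has all residuals ≈ 0.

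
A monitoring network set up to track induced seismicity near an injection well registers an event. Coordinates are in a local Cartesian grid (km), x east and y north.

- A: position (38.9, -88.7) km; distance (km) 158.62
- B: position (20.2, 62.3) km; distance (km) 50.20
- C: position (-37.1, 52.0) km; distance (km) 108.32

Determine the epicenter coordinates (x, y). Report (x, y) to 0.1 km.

Circle about each station: (x − 38.9)² + (y + 88.7)² = 158.62²; (x − 20.2)² + (y − 62.3)² = 50.20²; (x + 37.1)² + (y − 52.0)² = 108.32².
Subtracting pairs of circle equations eliminates x²+y² and gives linear equations (the radical axes):
-37.4 x + 302.0 y = 17548.69
-152.0 x + 281.4 y = 8126.59
Solving the 2×2 system: x ≈ 70.2, y ≈ 66.8 km.

x ≈ 70.2 km, y ≈ 66.8 km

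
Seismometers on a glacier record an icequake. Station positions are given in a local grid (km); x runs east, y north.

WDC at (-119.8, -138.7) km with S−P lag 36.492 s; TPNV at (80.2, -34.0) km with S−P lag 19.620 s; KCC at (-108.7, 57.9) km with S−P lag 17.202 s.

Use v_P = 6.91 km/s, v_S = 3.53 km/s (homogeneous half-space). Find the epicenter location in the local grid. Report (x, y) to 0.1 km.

x ≈ 11.3 km, y ≈ 89.7 km

Distance from S−P lag: d = Δt · v_P v_S / (v_P − v_S) = Δt · (6.91·3.53)/(6.91−3.53) ≈ 7.2167·Δt.
So d_WDC = 263.35, d_TPNV = 141.59, d_KCC = 124.14 km.
Circle about each station: (x + 119.8)² + (y + 138.7)² = 263.35²; (x − 80.2)² + (y + 34.0)² = 141.59²; (x + 108.7)² + (y − 57.9)² = 124.14².
Subtracting pairs of circle equations eliminates x²+y² and gives linear equations (the radical axes):
400.0 x + 209.4 y = 23303.80
22.2 x + 393.2 y = 35520.85
Solving the 2×2 system: x ≈ 11.3, y ≈ 89.7 km.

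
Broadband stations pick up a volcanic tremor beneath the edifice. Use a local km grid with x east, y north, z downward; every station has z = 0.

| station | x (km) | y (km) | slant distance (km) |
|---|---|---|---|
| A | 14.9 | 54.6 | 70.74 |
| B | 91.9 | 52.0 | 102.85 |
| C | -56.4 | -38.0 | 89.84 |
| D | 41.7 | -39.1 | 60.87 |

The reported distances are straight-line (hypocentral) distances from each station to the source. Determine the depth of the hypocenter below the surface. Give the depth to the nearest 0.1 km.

depth ≈ 41.2 km

Each station gives a sphere (x−x_i)² + (y−y_i)² + z² = d_i² (stations at z=0).
Subtracting the A sphere from B and C: z² cancels, leaving linear equations in x and y:
154.0 x − 5.2 y = 2372.47
-142.6 x − 185.2 y = -1645.29
Solving: x ≈ 15.308, y ≈ -2.903 km (keep extra digits for the depth step; rounded: 15.3, -2.9).
Then from the A sphere: z² = 70.74² − (x − 14.9)² − (y − 54.6)² with x = 15.308, y = -2.903, so z ≈ 41.199 ≈ 41.2 km.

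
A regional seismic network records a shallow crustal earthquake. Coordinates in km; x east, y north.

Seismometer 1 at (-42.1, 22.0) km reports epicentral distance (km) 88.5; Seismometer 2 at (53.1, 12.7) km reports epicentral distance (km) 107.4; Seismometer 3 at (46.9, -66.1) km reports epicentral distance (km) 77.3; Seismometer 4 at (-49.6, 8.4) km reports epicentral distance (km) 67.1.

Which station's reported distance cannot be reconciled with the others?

Solve using three stations at a time. Using Seismometer 2, Seismometer 3, Seismometer 4 (subtract circle equations pairwise → linear system) gives (x, y) ≈ (-29.7, -55.7).
Distances from that point to each station vs reported:
  Seismometer 1: calculated 78.7 vs reported 88.5 → residual 9.8 km
  Seismometer 2: calculated 107.4 vs reported 107.4 → residual 0.0 km
  Seismometer 3: calculated 77.3 vs reported 77.3 → residual 0.0 km
  Seismometer 4: calculated 67.1 vs reported 67.1 → residual 0.0 km
Seismometer 2, Seismometer 3, Seismometer 4 are mutually consistent (residuals ≈ 0); Seismometer 1 is off by 9.8 km.

Seismometer 1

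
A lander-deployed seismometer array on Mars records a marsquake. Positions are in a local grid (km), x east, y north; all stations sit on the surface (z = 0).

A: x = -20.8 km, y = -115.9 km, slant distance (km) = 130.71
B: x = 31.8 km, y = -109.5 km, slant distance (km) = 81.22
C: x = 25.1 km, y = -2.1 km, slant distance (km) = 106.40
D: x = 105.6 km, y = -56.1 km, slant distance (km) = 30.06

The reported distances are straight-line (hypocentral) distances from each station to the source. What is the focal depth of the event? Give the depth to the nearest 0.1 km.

Each station gives a sphere (x−x_i)² + (y−y_i)² + z² = d_i² (stations at z=0).
Subtracting the A sphere from B and C: z² cancels, leaving linear equations in x and y:
105.2 x + 12.8 y = 9624.46
91.8 x + 227.6 y = -7466.89
Solving: x ≈ 100.406, y ≈ -73.305 km (keep extra digits for the depth step; rounded: 100.4, -73.3).
Then from the A sphere: z² = 130.71² − (x + 20.8)² − (y + 115.9)² with x = 100.406, y = -73.305, so z ≈ 24.081 ≈ 24.1 km.

24.1 km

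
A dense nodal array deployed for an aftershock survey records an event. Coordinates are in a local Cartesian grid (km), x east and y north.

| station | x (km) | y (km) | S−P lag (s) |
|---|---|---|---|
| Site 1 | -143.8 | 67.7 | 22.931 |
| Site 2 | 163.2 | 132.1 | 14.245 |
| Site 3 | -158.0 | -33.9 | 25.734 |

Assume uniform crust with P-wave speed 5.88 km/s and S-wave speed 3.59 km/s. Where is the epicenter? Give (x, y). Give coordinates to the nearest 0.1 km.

x ≈ 66.2 km, y ≈ 43.6 km

Distance from S−P lag: d = Δt · v_P v_S / (v_P − v_S) = Δt · (5.88·3.59)/(5.88−3.59) ≈ 9.2180·Δt.
So d_Site 1 = 211.38, d_Site 2 = 131.31, d_Site 3 = 237.22 km.
Circle about each station: (x + 143.8)² + (y − 67.7)² = 211.38²; (x − 163.2)² + (y − 132.1)² = 131.31²; (x + 158.0)² + (y + 33.9)² = 237.22².
Subtracting pairs of circle equations eliminates x²+y² and gives linear equations (the radical axes):
614.0 x + 128.8 y = 46262.11
-28.4 x − 203.2 y = -10740.34
Solving the 2×2 system: x ≈ 66.2, y ≈ 43.6 km.
Check against Site 1 (with the unrounded x, y): √((x + 143.8)²+(y − 67.7)²) = 211.38 ≈ 211.38 km. ✓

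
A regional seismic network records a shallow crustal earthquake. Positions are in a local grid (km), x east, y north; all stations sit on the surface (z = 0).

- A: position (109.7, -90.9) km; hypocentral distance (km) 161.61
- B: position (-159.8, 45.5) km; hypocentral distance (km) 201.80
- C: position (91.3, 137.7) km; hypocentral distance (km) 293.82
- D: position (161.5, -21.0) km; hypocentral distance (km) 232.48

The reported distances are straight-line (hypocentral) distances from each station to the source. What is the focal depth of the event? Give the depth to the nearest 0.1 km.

Each station gives a sphere (x−x_i)² + (y−y_i)² + z² = d_i² (stations at z=0).
Subtracting the A sphere from B and C: z² cancels, leaving linear equations in x and y:
-539.0 x + 272.8 y = -7296.06
-36.8 x + 457.2 y = -53212.32
Solving: x ≈ -47.297, y ≈ -120.194 km (keep extra digits for the depth step; rounded: -47.3, -120.2).
Then from the A sphere: z² = 161.61² − (x − 109.7)² − (y + 90.9)² with x = -47.297, y = -120.194, so z ≈ 24.730 ≈ 24.7 km.

z ≈ 24.7 km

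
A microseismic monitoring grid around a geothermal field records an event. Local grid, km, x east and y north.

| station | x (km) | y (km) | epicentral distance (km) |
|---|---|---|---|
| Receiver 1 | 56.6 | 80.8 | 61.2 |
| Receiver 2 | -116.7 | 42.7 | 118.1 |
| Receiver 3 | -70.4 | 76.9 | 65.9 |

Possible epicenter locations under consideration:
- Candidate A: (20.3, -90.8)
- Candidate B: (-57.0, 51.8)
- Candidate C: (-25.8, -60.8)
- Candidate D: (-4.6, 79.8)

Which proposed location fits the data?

Candidate D

For each candidate, compare |candidate − station| to the reported distance:
Candidate A: residuals Receiver 1 114.2, Receiver 2 73.2, Receiver 3 124.8 → max 124.8 km
Candidate B: residuals Receiver 1 56.0, Receiver 2 57.7, Receiver 3 37.4 → max 57.7 km
Candidate C: residuals Receiver 1 102.6, Receiver 2 19.6, Receiver 3 78.8 → max 102.6 km
Candidate D: residuals Receiver 1 0.0, Receiver 2 0.0, Receiver 3 0.0 → max 0.0 km
Only Candidate D has all residuals ≈ 0.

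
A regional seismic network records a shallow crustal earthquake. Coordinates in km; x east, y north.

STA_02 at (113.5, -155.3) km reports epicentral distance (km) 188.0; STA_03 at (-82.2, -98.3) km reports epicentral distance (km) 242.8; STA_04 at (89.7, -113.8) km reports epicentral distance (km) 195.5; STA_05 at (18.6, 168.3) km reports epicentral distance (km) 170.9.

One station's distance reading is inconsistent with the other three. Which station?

STA_04

Solve using three stations at a time. Using STA_02, STA_03, STA_05 (subtract circle equations pairwise → linear system) gives (x, y) ≈ (122.4, 32.5).
Distances from that point to each station vs reported:
  STA_02: calculated 188.0 vs reported 188.0 → residual 0.0 km
  STA_03: calculated 242.8 vs reported 242.8 → residual 0.0 km
  STA_04: calculated 149.9 vs reported 195.5 → residual 45.6 km
  STA_05: calculated 170.9 vs reported 170.9 → residual 0.0 km
STA_02, STA_03, STA_05 are mutually consistent (residuals ≈ 0); STA_04 is off by 45.6 km.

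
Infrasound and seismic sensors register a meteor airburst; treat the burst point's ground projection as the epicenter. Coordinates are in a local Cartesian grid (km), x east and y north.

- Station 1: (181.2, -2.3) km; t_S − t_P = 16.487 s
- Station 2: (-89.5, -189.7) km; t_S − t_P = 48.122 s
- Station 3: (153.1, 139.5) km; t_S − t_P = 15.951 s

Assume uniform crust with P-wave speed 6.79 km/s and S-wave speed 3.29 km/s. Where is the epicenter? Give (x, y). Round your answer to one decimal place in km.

(94.0, 56.6)

Distance from S−P lag: d = Δt · v_P v_S / (v_P − v_S) = Δt · (6.79·3.29)/(6.79−3.29) ≈ 6.3826·Δt.
So d_Station 1 = 105.23, d_Station 2 = 307.14, d_Station 3 = 101.81 km.
Circle about each station: (x − 181.2)² + (y + 2.3)² = 105.23²; (x + 89.5)² + (y + 189.7)² = 307.14²; (x − 153.1)² + (y − 139.5)² = 101.81².
Subtracting pairs of circle equations eliminates x²+y² and gives linear equations (the radical axes):
-541.4 x − 374.8 y = -72104.02
-56.2 x + 283.6 y = 10769.21
Solving the 2×2 system: x ≈ 94.0, y ≈ 56.6 km.
Check against Station 1 (with the unrounded x, y): √((x − 181.2)²+(y + 2.3)²) = 105.23 ≈ 105.23 km. ✓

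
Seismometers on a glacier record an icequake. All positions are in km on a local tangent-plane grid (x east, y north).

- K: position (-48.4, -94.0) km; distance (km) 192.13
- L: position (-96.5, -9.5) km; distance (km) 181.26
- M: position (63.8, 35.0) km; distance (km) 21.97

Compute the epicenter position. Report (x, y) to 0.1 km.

Circle about each station: (x + 48.4)² + (y + 94.0)² = 192.13²; (x + 96.5)² + (y + 9.5)² = 181.26²; (x − 63.8)² + (y − 35.0)² = 21.97².
Subtracting pairs of circle equations eliminates x²+y² and gives linear equations (the radical axes):
-96.2 x + 169.0 y = 2282.69
224.4 x + 258.0 y = 30548.14
Solving the 2×2 system: x ≈ 72.9, y ≈ 55.0 km.

72.9 km east, 55.0 km north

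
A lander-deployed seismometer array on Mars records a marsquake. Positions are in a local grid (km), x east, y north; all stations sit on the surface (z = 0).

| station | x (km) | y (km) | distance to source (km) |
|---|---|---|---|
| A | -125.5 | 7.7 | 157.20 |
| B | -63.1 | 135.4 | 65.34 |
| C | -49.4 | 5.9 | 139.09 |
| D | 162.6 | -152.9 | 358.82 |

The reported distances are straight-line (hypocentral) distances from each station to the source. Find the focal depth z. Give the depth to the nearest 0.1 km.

Each station gives a sphere (x−x_i)² + (y−y_i)² + z² = d_i² (stations at z=0).
Subtracting the A sphere from B and C: z² cancels, leaving linear equations in x and y:
124.8 x + 255.4 y = 26947.75
152.2 x − 3.6 y = -7968.56
Solving: x ≈ -49.290, y ≈ 129.598 km (keep extra digits for the depth step; rounded: -49.3, 129.6).
Then from the A sphere: z² = 157.20² − (x + 125.5)² − (y − 7.7)² with x = -49.290, y = 129.598, so z ≈ 63.598 ≈ 63.6 km.

63.6 km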